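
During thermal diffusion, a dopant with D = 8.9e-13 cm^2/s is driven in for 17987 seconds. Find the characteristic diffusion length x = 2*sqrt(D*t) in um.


Step 1: Compute D*t = 8.9e-13 * 17987 = 1.600843e-08 cm^2
Step 2: sqrt(D*t) = 1.2652e-04 cm
Step 3: x = 2 * 1.2652e-04 cm = 2.5304e-04 cm
Step 4: Convert to um (1 cm = 1e4 um): x = 2.53 um


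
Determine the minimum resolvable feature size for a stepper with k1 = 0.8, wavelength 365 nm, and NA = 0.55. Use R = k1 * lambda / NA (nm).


Step 1: Identify values: k1 = 0.8, lambda = 365 nm, NA = 0.55
Step 2: R = k1 * lambda / NA
R = 0.8 * 365 / 0.55
R = 530.9 nm


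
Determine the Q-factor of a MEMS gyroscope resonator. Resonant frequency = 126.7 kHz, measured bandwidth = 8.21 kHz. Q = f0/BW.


Step 1: Q = f0 / bandwidth
Step 2: Q = 126.7 / 8.21
Q = 15.4


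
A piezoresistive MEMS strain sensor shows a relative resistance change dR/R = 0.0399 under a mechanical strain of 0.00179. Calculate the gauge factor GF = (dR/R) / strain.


Step 1: Identify values.
dR/R = 0.0399, strain = 0.00179
Step 2: GF = (dR/R) / strain = 0.0399 / 0.00179
GF = 22.3


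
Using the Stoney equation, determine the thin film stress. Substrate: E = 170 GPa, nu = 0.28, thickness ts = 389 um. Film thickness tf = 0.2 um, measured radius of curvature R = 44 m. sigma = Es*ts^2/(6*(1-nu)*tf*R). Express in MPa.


Step 1: Compute numerator: Es * ts^2 = 170 * 389^2 = 25724570 (GPa*um^2)
Step 2: Compute denominator (R in um): 6*(1-nu)*tf*R = 6*0.72*0.2*44e6 = 38016000.0 (um^2)
Step 3: sigma (GPa) = 25724570 / 38016000.0 = 6.76677e-01 GPa
Step 4: Convert to MPa (x1000): sigma = 676.7 MPa


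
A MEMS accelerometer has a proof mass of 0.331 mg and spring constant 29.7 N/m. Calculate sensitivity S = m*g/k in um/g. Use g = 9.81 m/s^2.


Step 1: Convert mass: m = 0.331 mg = 3.31e-07 kg
Step 2: S = m * g / k = 3.31e-07 * 9.81 / 29.7
Step 3: S = 1.09e-07 m/g
Step 4: Convert to um/g: S = 0.109 um/g


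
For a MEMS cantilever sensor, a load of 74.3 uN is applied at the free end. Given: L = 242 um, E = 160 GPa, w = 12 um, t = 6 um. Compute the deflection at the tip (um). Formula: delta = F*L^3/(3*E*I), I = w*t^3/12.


Step 1: Calculate the second moment of area.
I = w * t^3 / 12 = 12 * 6^3 / 12 = 216.0 um^4
Step 2: Convert E to consistent units (1 GPa = 1000 uN/um^2).
E = 160 GPa = 160000 uN/um^2
Step 3: Calculate tip deflection.
delta = F * L^3 / (3 * E * I)
delta = 74.3 * 242^3 / (3 * 160000 * 216.0)
delta = 10.1564 um


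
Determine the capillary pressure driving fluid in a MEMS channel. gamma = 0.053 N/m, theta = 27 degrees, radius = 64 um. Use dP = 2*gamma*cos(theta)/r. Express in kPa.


Step 1: cos(27 deg) = 0.891
Step 2: Convert r to m: r = 64e-6 m
Step 3: dP = 2 * 0.053 * 0.891 / 64e-6 = 1475.7 Pa
Step 4: Convert Pa to kPa (divide by 1000).
dP = 1.48 kPa


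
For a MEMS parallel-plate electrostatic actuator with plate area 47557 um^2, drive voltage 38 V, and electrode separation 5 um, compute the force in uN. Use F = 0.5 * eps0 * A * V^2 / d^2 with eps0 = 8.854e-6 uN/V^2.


Step 1: Identify parameters.
eps0 = 8.854e-6 uN/V^2, A = 47557 um^2, V = 38 V, d = 5 um
Step 2: Compute V^2 = 38^2 = 1444
Step 3: Compute d^2 = 5^2 = 25
Step 4: F = 0.5 * 8.854e-6 * 47557 * 1444 / 25
F = 12.16 uN


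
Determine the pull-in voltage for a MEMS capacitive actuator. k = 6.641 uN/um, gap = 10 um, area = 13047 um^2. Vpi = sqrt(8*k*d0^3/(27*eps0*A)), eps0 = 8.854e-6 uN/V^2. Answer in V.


Step 1: Compute numerator: 8 * k * d0^3 = 8 * 6.641 * 10^3 = 53128.0
Step 2: Compute denominator: 27 * eps0 * A = 27 * 8.854e-6 * 13047 = 3.11899
Step 3: Vpi = sqrt(53128.0 / 3.11899)
Vpi = 130.51 V


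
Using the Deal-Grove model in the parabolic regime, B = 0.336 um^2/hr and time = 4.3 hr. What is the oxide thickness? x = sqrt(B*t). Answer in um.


Step 1: Compute B*t = 0.336 * 4.3 = 1.4448
Step 2: x = sqrt(1.4448)
x = 1.202 um


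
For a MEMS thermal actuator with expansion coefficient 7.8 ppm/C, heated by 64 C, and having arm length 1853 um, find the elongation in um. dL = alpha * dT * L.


Step 1: Convert CTE: alpha = 7.8 ppm/C = 7.8e-6 /C
Step 2: dL = 7.8e-6 * 64 * 1853
dL = 0.925 um


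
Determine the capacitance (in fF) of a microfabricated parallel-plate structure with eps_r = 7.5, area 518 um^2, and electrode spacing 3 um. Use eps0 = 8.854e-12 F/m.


Step 1: Convert area to m^2: A = 518e-12 m^2
Step 2: Convert gap to m: d = 3e-6 m
Step 3: C = eps0 * eps_r * A / d
C = 8.854e-12 * 7.5 * 518e-12 / 3e-6
Step 4: Convert to fF (multiply by 1e15).
C = 11.47 fF


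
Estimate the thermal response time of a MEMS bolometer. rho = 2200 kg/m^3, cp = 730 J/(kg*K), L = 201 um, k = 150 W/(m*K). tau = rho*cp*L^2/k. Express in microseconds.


Step 1: Convert L to m: L = 201e-6 m
Step 2: L^2 = (201e-6)^2 = 4.0401e-08 m^2
Step 3: tau = 2200 * 730 * 4.0401e-08 / 150 = 4.3256e-04 s
Step 4: Convert to microseconds (multiply by 1e6).
tau = 432.56 us


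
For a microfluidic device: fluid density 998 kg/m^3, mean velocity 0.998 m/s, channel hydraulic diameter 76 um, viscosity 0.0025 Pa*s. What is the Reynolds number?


Step 1: Convert Dh to meters: Dh = 76e-6 m
Step 2: Re = rho * v * Dh / mu
Re = 998 * 0.998 * 76e-6 / 0.0025
Re = 30.279


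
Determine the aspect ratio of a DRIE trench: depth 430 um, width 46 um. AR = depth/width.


Step 1: AR = depth / width
Step 2: AR = 430 / 46
AR = 9.3


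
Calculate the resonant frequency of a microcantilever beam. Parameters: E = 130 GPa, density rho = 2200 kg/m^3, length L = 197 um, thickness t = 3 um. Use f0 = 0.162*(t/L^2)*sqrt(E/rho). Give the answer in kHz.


Step 1: Convert units to SI.
t_SI = 3e-6 m, L_SI = 197e-6 m
Step 2: Calculate sqrt(E/rho).
sqrt(130e9 / 2200) = 7687.06 m/s
Step 3: Compute f0.
f0 = 0.162 * 3e-6 / (197e-6)^2 * 7687.06 = 96264.0 Hz = 96.26 kHz


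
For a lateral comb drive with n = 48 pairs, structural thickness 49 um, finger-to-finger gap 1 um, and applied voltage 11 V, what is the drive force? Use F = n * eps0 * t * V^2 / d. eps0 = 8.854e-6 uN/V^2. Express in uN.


Step 1: Parameters: n=48, eps0=8.854e-6 uN/V^2, t=49 um, V=11 V, d=1 um
Step 2: V^2 = 121
Step 3: F = 48 * 8.854e-6 * 49 * 121 / 1
F = 2.52 uN


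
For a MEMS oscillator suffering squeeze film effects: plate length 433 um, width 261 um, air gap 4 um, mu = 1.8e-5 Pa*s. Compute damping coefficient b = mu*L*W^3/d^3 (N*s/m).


Step 1: Convert to SI.
L = 433e-6 m, W = 261e-6 m, d = 4e-6 m
Step 2: W^3 = (261e-6)^3 = 1.78e-11 m^3
Step 3: d^3 = (4e-6)^3 = 6.40e-17 m^3
Step 4: b = 1.8e-5 * 433e-6 * 1.78e-11 / 6.40e-17
b = 2.17e-03 N*s/m


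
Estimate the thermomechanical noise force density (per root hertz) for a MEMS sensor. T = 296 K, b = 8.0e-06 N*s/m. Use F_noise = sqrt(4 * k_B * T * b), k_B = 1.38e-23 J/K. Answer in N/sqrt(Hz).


Step 1: Compute 4 * k_B * T * b
= 4 * 1.38e-23 * 296 * 8.0e-06
= 1.3071e-25 N^2/Hz
Step 2: F_noise = sqrt(1.3071e-25)
F_noise = 3.62e-13 N/sqrt(Hz)


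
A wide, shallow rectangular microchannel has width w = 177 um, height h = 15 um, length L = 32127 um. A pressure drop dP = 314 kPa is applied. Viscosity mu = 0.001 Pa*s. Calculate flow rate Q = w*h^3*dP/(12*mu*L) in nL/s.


Step 1: Convert all dimensions to SI (meters).
w = 177e-6 m, h = 15e-6 m, L = 32127e-6 m, dP = 314e3 Pa
Step 2: Q = w * h^3 * dP / (12 * mu * L)
Q = 177e-6 * (15e-6)^3 * 314e3 / (12 * 0.001 * 32127e-6) = 4.8654753e-10 m^3/s
Step 3: Convert Q from m^3/s to nL/s (1 m^3 = 1e12 nL, so multiply by 1e12).
Q = 486.548 nL/s


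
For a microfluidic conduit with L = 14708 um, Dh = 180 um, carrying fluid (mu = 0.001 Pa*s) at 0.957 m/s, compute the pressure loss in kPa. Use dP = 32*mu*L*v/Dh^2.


Step 1: Convert to SI: L = 14708e-6 m, Dh = 180e-6 m
Step 2: dP = 32 * 0.001 * 14708e-6 * 0.957 / (180e-6)^2
Step 3: dP = 13901.78 Pa
Step 4: Convert to kPa: dP = 13.9 kPa


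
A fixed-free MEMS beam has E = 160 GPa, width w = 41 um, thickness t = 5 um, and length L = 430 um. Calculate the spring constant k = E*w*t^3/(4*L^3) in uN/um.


Step 1: Convert E to consistent units (1 GPa = 1000 uN/um^2).
E = 160 GPa = 160000 uN/um^2
Step 2: Compute t^3 = 5^3 = 125
Step 3: Compute L^3 = 430^3 = 79507000
Step 4: k = 160000 * 41 * 125 / (4 * 79507000)
k = 2.5784 uN/um


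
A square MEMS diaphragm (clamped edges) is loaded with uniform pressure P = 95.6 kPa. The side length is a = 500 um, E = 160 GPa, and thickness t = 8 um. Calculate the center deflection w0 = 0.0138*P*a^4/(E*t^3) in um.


Step 1: Convert pressure to compatible units (E is in GPa, so P in GPa).
P = 95.6 kPa = 95.6e-6 GPa
Step 2: Compute numerator: 0.0138 * P * a^4.
a^4 = 500^4 = 62500000000
numerator = 0.0138 * 95.6e-6 * 62500000000 = 8.2455e+04
Step 3: Compute denominator: E * t^3 = 160 * 8^3 = 81920
Step 4: w0 = numerator / denominator = 8.2455e+04 / 81920 = 1.0065 um


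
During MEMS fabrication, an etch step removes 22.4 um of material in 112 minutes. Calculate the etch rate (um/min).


Step 1: Etch rate = depth / time
Step 2: rate = 22.4 / 112
rate = 0.2 um/min


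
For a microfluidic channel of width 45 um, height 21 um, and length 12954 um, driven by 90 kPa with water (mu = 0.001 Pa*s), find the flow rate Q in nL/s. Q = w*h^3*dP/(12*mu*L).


Step 1: Convert all dimensions to SI (meters).
w = 45e-6 m, h = 21e-6 m, L = 12954e-6 m, dP = 90e3 Pa
Step 2: Q = w * h^3 * dP / (12 * mu * L)
Q = 45e-6 * (21e-6)^3 * 90e3 / (12 * 0.001 * 12954e-6) = 2.4128358e-10 m^3/s
Step 3: Convert Q from m^3/s to nL/s (1 m^3 = 1e12 nL, so multiply by 1e12).
Q = 241.284 nL/s


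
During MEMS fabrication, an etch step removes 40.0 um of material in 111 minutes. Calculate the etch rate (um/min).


Step 1: Etch rate = depth / time
Step 2: rate = 40.0 / 111
rate = 0.36 um/min


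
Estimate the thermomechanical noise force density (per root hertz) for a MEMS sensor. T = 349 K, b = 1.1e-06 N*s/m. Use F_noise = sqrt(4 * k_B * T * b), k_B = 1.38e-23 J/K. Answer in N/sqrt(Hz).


Step 1: Compute 4 * k_B * T * b
= 4 * 1.38e-23 * 349 * 1.1e-06
= 2.1191e-26 N^2/Hz
Step 2: F_noise = sqrt(2.1191e-26)
F_noise = 1.46e-13 N/sqrt(Hz)


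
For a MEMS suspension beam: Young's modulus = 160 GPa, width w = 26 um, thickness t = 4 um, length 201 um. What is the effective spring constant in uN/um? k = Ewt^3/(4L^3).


Step 1: Convert E to consistent units (1 GPa = 1000 uN/um^2).
E = 160 GPa = 160000 uN/um^2
Step 2: Compute t^3 = 4^3 = 64
Step 3: Compute L^3 = 201^3 = 8120601
Step 4: k = 160000 * 26 * 64 / (4 * 8120601)
k = 8.1964 uN/um


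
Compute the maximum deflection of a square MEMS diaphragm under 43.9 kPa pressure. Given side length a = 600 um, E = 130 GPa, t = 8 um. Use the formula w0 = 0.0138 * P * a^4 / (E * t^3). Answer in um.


Step 1: Convert pressure to compatible units (E is in GPa, so P in GPa).
P = 43.9 kPa = 43.9e-6 GPa
Step 2: Compute numerator: 0.0138 * P * a^4.
a^4 = 600^4 = 129600000000
numerator = 0.0138 * 43.9e-6 * 129600000000 = 7.851427e+04
Step 3: Compute denominator: E * t^3 = 130 * 8^3 = 66560
Step 4: w0 = numerator / denominator = 7.851427e+04 / 66560 = 1.1796 um


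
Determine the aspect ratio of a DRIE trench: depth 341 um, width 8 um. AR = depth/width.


Step 1: AR = depth / width
Step 2: AR = 341 / 8
AR = 42.6


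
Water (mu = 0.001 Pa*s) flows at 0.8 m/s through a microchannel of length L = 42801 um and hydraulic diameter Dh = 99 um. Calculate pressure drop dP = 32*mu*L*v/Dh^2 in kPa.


Step 1: Convert to SI: L = 42801e-6 m, Dh = 99e-6 m
Step 2: dP = 32 * 0.001 * 42801e-6 * 0.8 / (99e-6)^2
Step 3: dP = 111795.29 Pa
Step 4: Convert to kPa: dP = 111.8 kPa


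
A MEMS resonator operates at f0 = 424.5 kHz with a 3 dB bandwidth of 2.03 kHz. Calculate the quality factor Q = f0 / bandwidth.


Step 1: Q = f0 / bandwidth
Step 2: Q = 424.5 / 2.03
Q = 209.1


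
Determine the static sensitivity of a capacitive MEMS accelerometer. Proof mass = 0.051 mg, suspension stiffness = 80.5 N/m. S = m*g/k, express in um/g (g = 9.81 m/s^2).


Step 1: Convert mass: m = 0.051 mg = 5.10e-08 kg
Step 2: S = m * g / k = 5.10e-08 * 9.81 / 80.5
Step 3: S = 6.22e-09 m/g
Step 4: Convert to um/g: S = 0.006 um/g


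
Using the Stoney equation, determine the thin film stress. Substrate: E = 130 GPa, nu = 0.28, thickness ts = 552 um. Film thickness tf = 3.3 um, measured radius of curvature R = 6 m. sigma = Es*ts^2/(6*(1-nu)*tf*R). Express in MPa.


Step 1: Compute numerator: Es * ts^2 = 130 * 552^2 = 39611520 (GPa*um^2)
Step 2: Compute denominator (R in um): 6*(1-nu)*tf*R = 6*0.72*3.3*6e6 = 85536000.0 (um^2)
Step 3: sigma (GPa) = 39611520 / 85536000.0 = 4.63098e-01 GPa
Step 4: Convert to MPa (x1000): sigma = 463.1 MPa


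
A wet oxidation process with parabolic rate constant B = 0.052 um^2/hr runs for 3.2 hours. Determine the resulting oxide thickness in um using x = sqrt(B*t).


Step 1: Compute B*t = 0.052 * 3.2 = 0.1664
Step 2: x = sqrt(0.1664)
x = 0.408 um


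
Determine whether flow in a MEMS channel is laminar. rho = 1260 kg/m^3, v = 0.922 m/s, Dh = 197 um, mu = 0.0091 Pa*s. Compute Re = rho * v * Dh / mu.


Step 1: Convert Dh to meters: Dh = 197e-6 m
Step 2: Re = rho * v * Dh / mu
Re = 1260 * 0.922 * 197e-6 / 0.0091
Re = 25.149
Since Re = 25.149 is below ~2300, the flow is laminar.


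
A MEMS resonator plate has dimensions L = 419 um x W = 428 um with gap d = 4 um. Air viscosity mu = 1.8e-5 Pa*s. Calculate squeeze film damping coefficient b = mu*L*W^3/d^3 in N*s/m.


Step 1: Convert to SI.
L = 419e-6 m, W = 428e-6 m, d = 4e-6 m
Step 2: W^3 = (428e-6)^3 = 7.84e-11 m^3
Step 3: d^3 = (4e-6)^3 = 6.40e-17 m^3
Step 4: b = 1.8e-5 * 419e-6 * 7.84e-11 / 6.40e-17
b = 9.24e-03 N*s/m


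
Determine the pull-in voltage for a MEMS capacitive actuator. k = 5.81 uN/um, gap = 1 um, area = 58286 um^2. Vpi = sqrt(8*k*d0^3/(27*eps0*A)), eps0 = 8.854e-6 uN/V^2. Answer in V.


Step 1: Compute numerator: 8 * k * d0^3 = 8 * 5.81 * 1^3 = 46.48
Step 2: Compute denominator: 27 * eps0 * A = 27 * 8.854e-6 * 58286 = 13.933735
Step 3: Vpi = sqrt(46.48 / 13.933735)
Vpi = 1.83 V


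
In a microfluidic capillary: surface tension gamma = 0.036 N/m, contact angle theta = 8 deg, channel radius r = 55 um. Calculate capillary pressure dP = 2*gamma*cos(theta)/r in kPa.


Step 1: cos(8 deg) = 0.9903
Step 2: Convert r to m: r = 55e-6 m
Step 3: dP = 2 * 0.036 * 0.9903 / 55e-6 = 1296.4 Pa
Step 4: Convert Pa to kPa (divide by 1000).
dP = 1.3 kPa


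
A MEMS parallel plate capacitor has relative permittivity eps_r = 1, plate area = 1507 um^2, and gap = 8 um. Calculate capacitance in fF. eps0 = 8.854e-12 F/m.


Step 1: Convert area to m^2: A = 1507e-12 m^2
Step 2: Convert gap to m: d = 8e-6 m
Step 3: C = eps0 * eps_r * A / d
C = 8.854e-12 * 1 * 1507e-12 / 8e-6
Step 4: Convert to fF (multiply by 1e15).
C = 1.67 fF


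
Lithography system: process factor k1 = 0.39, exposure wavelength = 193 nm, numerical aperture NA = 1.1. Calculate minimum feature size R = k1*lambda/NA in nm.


Step 1: Identify values: k1 = 0.39, lambda = 193 nm, NA = 1.1
Step 2: R = k1 * lambda / NA
R = 0.39 * 193 / 1.1
R = 68.4 nm


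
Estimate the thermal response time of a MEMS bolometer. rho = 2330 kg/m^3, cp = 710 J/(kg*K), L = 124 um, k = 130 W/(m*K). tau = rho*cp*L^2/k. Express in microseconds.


Step 1: Convert L to m: L = 124e-6 m
Step 2: L^2 = (124e-6)^2 = 1.5376e-08 m^2
Step 3: tau = 2330 * 710 * 1.5376e-08 / 130 = 1.9566551e-04 s
Step 4: Convert to microseconds (multiply by 1e6).
tau = 195.666 us


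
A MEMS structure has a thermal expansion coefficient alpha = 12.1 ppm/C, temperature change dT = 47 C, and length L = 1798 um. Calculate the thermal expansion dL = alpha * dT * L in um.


Step 1: Convert CTE: alpha = 12.1 ppm/C = 12.1e-6 /C
Step 2: dL = 12.1e-6 * 47 * 1798
dL = 1.0225 um


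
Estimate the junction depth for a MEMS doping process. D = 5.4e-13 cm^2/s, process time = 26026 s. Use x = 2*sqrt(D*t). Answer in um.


Step 1: Compute D*t = 5.4e-13 * 26026 = 1.405404e-08 cm^2
Step 2: sqrt(D*t) = 1.1855e-04 cm
Step 3: x = 2 * 1.1855e-04 cm = 2.371e-04 cm
Step 4: Convert to um (1 cm = 1e4 um): x = 2.371 um


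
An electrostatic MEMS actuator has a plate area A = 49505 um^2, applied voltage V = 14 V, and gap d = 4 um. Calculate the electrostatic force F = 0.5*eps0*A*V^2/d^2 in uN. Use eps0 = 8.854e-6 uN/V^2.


Step 1: Identify parameters.
eps0 = 8.854e-6 uN/V^2, A = 49505 um^2, V = 14 V, d = 4 um
Step 2: Compute V^2 = 14^2 = 196
Step 3: Compute d^2 = 4^2 = 16
Step 4: F = 0.5 * 8.854e-6 * 49505 * 196 / 16
F = 2.685 uN


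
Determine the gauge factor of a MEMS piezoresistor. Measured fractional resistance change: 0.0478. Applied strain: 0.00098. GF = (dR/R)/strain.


Step 1: Identify values.
dR/R = 0.0478, strain = 0.00098
Step 2: GF = (dR/R) / strain = 0.0478 / 0.00098
GF = 48.8


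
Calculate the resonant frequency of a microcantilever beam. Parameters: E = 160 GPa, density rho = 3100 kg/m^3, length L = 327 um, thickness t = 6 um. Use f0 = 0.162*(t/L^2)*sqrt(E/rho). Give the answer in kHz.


Step 1: Convert units to SI.
t_SI = 6e-6 m, L_SI = 327e-6 m
Step 2: Calculate sqrt(E/rho).
sqrt(160e9 / 3100) = 7184.21 m/s
Step 3: Compute f0.
f0 = 0.162 * 6e-6 / (327e-6)^2 * 7184.21 = 65305.5 Hz = 65.31 kHz


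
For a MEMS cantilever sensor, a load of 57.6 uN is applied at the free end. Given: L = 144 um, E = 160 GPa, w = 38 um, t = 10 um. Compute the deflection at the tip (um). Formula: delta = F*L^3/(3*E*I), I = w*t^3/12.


Step 1: Calculate the second moment of area.
I = w * t^3 / 12 = 38 * 10^3 / 12 = 3166.6667 um^4
Step 2: Convert E to consistent units (1 GPa = 1000 uN/um^2).
E = 160 GPa = 160000 uN/um^2
Step 3: Calculate tip deflection.
delta = F * L^3 / (3 * E * I)
delta = 57.6 * 144^3 / (3 * 160000 * 3166.6667)
delta = 0.1132 um


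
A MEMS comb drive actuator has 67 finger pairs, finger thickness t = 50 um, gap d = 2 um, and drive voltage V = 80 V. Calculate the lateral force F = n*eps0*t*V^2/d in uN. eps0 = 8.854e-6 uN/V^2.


Step 1: Parameters: n=67, eps0=8.854e-6 uN/V^2, t=50 um, V=80 V, d=2 um
Step 2: V^2 = 6400
Step 3: F = 67 * 8.854e-6 * 50 * 6400 / 2
F = 94.915 uN


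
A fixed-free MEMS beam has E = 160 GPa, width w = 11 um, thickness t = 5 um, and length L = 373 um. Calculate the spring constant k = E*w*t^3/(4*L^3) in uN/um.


Step 1: Convert E to consistent units (1 GPa = 1000 uN/um^2).
E = 160 GPa = 160000 uN/um^2
Step 2: Compute t^3 = 5^3 = 125
Step 3: Compute L^3 = 373^3 = 51895117
Step 4: k = 160000 * 11 * 125 / (4 * 51895117)
k = 1.0598 uN/um


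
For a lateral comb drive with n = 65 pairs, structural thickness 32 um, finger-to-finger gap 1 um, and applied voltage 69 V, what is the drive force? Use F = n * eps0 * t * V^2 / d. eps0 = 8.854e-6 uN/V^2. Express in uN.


Step 1: Parameters: n=65, eps0=8.854e-6 uN/V^2, t=32 um, V=69 V, d=1 um
Step 2: V^2 = 4761
Step 3: F = 65 * 8.854e-6 * 32 * 4761 / 1
F = 87.68 uN


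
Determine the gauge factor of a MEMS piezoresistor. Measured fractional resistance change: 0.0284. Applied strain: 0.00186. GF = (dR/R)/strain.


Step 1: Identify values.
dR/R = 0.0284, strain = 0.00186
Step 2: GF = (dR/R) / strain = 0.0284 / 0.00186
GF = 15.3


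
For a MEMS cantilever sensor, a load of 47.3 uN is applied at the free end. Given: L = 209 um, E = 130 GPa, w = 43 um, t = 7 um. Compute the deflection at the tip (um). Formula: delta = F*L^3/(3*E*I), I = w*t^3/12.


Step 1: Calculate the second moment of area.
I = w * t^3 / 12 = 43 * 7^3 / 12 = 1229.0833 um^4
Step 2: Convert E to consistent units (1 GPa = 1000 uN/um^2).
E = 130 GPa = 130000 uN/um^2
Step 3: Calculate tip deflection.
delta = F * L^3 / (3 * E * I)
delta = 47.3 * 209^3 / (3 * 130000 * 1229.0833)
delta = 0.9009 um


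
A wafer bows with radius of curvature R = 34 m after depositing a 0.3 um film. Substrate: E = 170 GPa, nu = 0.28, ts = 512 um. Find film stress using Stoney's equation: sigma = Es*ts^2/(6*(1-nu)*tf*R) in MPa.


Step 1: Compute numerator: Es * ts^2 = 170 * 512^2 = 44564480 (GPa*um^2)
Step 2: Compute denominator (R in um): 6*(1-nu)*tf*R = 6*0.72*0.3*34e6 = 44064000.0 (um^2)
Step 3: sigma (GPa) = 44564480 / 44064000.0 = 1.011358e+00 GPa
Step 4: Convert to MPa (x1000): sigma = 1011.4 MPa


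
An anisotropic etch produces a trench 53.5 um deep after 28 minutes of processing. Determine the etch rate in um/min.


Step 1: Etch rate = depth / time
Step 2: rate = 53.5 / 28
rate = 1.911 um/min


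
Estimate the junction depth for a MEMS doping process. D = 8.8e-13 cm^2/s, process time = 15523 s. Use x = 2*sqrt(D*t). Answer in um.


Step 1: Compute D*t = 8.8e-13 * 15523 = 1.366024e-08 cm^2
Step 2: sqrt(D*t) = 1.16877e-04 cm
Step 3: x = 2 * 1.16877e-04 cm = 2.33754e-04 cm
Step 4: Convert to um (1 cm = 1e4 um): x = 2.338 um


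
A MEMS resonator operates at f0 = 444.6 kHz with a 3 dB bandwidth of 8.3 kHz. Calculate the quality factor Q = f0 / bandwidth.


Step 1: Q = f0 / bandwidth
Step 2: Q = 444.6 / 8.3
Q = 53.6


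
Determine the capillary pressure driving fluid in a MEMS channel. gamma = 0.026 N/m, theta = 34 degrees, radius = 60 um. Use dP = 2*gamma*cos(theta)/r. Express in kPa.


Step 1: cos(34 deg) = 0.829
Step 2: Convert r to m: r = 60e-6 m
Step 3: dP = 2 * 0.026 * 0.829 / 60e-6 = 718.5 Pa
Step 4: Convert Pa to kPa (divide by 1000).
dP = 0.72 kPa


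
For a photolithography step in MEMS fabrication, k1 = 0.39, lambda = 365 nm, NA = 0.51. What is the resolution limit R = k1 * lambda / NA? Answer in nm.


Step 1: Identify values: k1 = 0.39, lambda = 365 nm, NA = 0.51
Step 2: R = k1 * lambda / NA
R = 0.39 * 365 / 0.51
R = 279.1 nm


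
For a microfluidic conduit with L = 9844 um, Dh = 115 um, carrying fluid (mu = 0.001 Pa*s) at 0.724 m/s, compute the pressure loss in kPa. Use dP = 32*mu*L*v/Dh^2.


Step 1: Convert to SI: L = 9844e-6 m, Dh = 115e-6 m
Step 2: dP = 32 * 0.001 * 9844e-6 * 0.724 / (115e-6)^2
Step 3: dP = 17245.05 Pa
Step 4: Convert to kPa: dP = 17.25 kPa


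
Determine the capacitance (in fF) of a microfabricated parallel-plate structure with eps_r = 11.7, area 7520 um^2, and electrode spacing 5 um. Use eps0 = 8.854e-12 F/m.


Step 1: Convert area to m^2: A = 7520e-12 m^2
Step 2: Convert gap to m: d = 5e-6 m
Step 3: C = eps0 * eps_r * A / d
C = 8.854e-12 * 11.7 * 7520e-12 / 5e-6
Step 4: Convert to fF (multiply by 1e15).
C = 155.8 fF


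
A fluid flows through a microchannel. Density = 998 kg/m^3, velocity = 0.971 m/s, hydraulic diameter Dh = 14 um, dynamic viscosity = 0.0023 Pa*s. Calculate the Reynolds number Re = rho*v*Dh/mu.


Step 1: Convert Dh to meters: Dh = 14e-6 m
Step 2: Re = rho * v * Dh / mu
Re = 998 * 0.971 * 14e-6 / 0.0023
Re = 5.899


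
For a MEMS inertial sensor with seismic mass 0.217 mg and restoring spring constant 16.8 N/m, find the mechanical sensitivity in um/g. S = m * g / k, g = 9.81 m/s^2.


Step 1: Convert mass: m = 0.217 mg = 2.17e-07 kg
Step 2: S = m * g / k = 2.17e-07 * 9.81 / 16.8
Step 3: S = 1.27e-07 m/g
Step 4: Convert to um/g: S = 0.127 um/g


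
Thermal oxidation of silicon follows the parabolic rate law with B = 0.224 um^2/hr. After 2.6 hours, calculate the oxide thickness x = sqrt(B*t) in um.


Step 1: Compute B*t = 0.224 * 2.6 = 0.5824
Step 2: x = sqrt(0.5824)
x = 0.763 um


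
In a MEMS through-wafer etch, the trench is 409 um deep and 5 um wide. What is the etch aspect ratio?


Step 1: AR = depth / width
Step 2: AR = 409 / 5
AR = 81.8


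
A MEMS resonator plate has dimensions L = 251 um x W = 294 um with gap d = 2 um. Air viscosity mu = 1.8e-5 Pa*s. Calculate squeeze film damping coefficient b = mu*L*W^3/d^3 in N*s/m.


Step 1: Convert to SI.
L = 251e-6 m, W = 294e-6 m, d = 2e-6 m
Step 2: W^3 = (294e-6)^3 = 2.54e-11 m^3
Step 3: d^3 = (2e-6)^3 = 8.00e-18 m^3
Step 4: b = 1.8e-5 * 251e-6 * 2.54e-11 / 8.00e-18
b = 1.44e-02 N*s/m


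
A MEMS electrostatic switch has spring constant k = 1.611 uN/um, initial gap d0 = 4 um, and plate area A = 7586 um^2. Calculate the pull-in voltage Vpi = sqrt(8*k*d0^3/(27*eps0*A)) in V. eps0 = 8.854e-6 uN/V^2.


Step 1: Compute numerator: 8 * k * d0^3 = 8 * 1.611 * 4^3 = 824.832
Step 2: Compute denominator: 27 * eps0 * A = 27 * 8.854e-6 * 7586 = 1.813494
Step 3: Vpi = sqrt(824.832 / 1.813494)
Vpi = 21.33 V


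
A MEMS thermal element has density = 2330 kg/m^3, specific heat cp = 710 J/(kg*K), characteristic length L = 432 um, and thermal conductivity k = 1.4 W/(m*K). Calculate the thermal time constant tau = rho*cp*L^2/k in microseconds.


Step 1: Convert L to m: L = 432e-6 m
Step 2: L^2 = (432e-6)^2 = 1.86624e-07 m^2
Step 3: tau = 2330 * 710 * 1.86624e-07 / 1.4 = 2.2052291657e-01 s
Step 4: Convert to microseconds (multiply by 1e6).
tau = 220522.917 us


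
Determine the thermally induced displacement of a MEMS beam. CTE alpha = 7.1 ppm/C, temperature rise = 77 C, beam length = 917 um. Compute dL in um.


Step 1: Convert CTE: alpha = 7.1 ppm/C = 7.1e-6 /C
Step 2: dL = 7.1e-6 * 77 * 917
dL = 0.5013 um


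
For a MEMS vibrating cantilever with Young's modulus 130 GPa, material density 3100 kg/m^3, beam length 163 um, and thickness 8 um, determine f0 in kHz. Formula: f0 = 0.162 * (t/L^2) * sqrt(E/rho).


Step 1: Convert units to SI.
t_SI = 8e-6 m, L_SI = 163e-6 m
Step 2: Calculate sqrt(E/rho).
sqrt(130e9 / 3100) = 6475.76 m/s
Step 3: Compute f0.
f0 = 0.162 * 8e-6 / (163e-6)^2 * 6475.76 = 315878.8 Hz = 315.88 kHz


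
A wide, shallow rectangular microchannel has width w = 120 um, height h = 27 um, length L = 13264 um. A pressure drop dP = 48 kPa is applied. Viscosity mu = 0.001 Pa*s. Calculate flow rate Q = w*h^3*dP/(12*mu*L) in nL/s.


Step 1: Convert all dimensions to SI (meters).
w = 120e-6 m, h = 27e-6 m, L = 13264e-6 m, dP = 48e3 Pa
Step 2: Q = w * h^3 * dP / (12 * mu * L)
Q = 120e-6 * (27e-6)^3 * 48e3 / (12 * 0.001 * 13264e-6) = 7.1229192e-10 m^3/s
Step 3: Convert Q from m^3/s to nL/s (1 m^3 = 1e12 nL, so multiply by 1e12).
Q = 712.292 nL/s


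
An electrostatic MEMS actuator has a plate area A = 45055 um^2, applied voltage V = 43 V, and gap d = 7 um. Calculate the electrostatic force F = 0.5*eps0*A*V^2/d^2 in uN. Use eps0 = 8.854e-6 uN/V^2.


Step 1: Identify parameters.
eps0 = 8.854e-6 uN/V^2, A = 45055 um^2, V = 43 V, d = 7 um
Step 2: Compute V^2 = 43^2 = 1849
Step 3: Compute d^2 = 7^2 = 49
Step 4: F = 0.5 * 8.854e-6 * 45055 * 1849 / 49
F = 7.527 uN


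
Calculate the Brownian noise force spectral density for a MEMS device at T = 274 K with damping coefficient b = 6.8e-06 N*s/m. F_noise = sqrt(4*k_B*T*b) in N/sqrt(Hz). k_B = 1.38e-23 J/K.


Step 1: Compute 4 * k_B * T * b
= 4 * 1.38e-23 * 274 * 6.8e-06
= 1.0285e-25 N^2/Hz
Step 2: F_noise = sqrt(1.0285e-25)
F_noise = 3.21e-13 N/sqrt(Hz)


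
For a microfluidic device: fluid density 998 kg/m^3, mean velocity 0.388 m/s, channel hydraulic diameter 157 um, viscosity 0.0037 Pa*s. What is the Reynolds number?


Step 1: Convert Dh to meters: Dh = 157e-6 m
Step 2: Re = rho * v * Dh / mu
Re = 998 * 0.388 * 157e-6 / 0.0037
Re = 16.431


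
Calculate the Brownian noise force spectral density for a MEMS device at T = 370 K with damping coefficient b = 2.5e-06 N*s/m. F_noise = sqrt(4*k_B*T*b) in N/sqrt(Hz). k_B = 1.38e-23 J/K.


Step 1: Compute 4 * k_B * T * b
= 4 * 1.38e-23 * 370 * 2.5e-06
= 5.1060e-26 N^2/Hz
Step 2: F_noise = sqrt(5.1060e-26)
F_noise = 2.26e-13 N/sqrt(Hz)


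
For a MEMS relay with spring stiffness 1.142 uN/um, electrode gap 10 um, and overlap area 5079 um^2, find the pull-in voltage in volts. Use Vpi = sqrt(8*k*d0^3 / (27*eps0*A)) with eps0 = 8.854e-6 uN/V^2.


Step 1: Compute numerator: 8 * k * d0^3 = 8 * 1.142 * 10^3 = 9136.0
Step 2: Compute denominator: 27 * eps0 * A = 27 * 8.854e-6 * 5079 = 1.214176
Step 3: Vpi = sqrt(9136.0 / 1.214176)
Vpi = 86.74 V


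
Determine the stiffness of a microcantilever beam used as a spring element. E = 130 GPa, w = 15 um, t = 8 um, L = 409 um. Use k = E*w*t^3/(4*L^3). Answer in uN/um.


Step 1: Convert E to consistent units (1 GPa = 1000 uN/um^2).
E = 130 GPa = 130000 uN/um^2
Step 2: Compute t^3 = 8^3 = 512
Step 3: Compute L^3 = 409^3 = 68417929
Step 4: k = 130000 * 15 * 512 / (4 * 68417929)
k = 3.6482 uN/um


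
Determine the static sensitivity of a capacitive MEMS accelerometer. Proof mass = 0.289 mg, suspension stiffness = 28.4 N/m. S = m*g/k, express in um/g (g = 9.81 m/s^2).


Step 1: Convert mass: m = 0.289 mg = 2.89e-07 kg
Step 2: S = m * g / k = 2.89e-07 * 9.81 / 28.4
Step 3: S = 9.98e-08 m/g
Step 4: Convert to um/g: S = 0.1 um/g


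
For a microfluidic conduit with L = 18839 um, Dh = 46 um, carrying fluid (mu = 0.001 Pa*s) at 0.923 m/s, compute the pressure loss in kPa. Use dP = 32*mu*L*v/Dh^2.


Step 1: Convert to SI: L = 18839e-6 m, Dh = 46e-6 m
Step 2: dP = 32 * 0.001 * 18839e-6 * 0.923 / (46e-6)^2
Step 3: dP = 262962.53 Pa
Step 4: Convert to kPa: dP = 262.96 kPa


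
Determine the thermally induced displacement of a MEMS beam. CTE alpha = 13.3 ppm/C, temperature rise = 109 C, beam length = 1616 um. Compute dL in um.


Step 1: Convert CTE: alpha = 13.3 ppm/C = 13.3e-6 /C
Step 2: dL = 13.3e-6 * 109 * 1616
dL = 2.3427 um


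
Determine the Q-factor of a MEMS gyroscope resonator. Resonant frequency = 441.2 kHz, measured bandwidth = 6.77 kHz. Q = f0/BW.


Step 1: Q = f0 / bandwidth
Step 2: Q = 441.2 / 6.77
Q = 65.2


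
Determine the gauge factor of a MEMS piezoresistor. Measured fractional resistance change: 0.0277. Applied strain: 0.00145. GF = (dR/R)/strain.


Step 1: Identify values.
dR/R = 0.0277, strain = 0.00145
Step 2: GF = (dR/R) / strain = 0.0277 / 0.00145
GF = 19.1


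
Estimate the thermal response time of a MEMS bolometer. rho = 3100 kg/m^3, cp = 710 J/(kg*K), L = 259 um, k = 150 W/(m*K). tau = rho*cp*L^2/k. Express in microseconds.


Step 1: Convert L to m: L = 259e-6 m
Step 2: L^2 = (259e-6)^2 = 6.7081e-08 m^2
Step 3: tau = 3100 * 710 * 6.7081e-08 / 150 = 9.8430187e-04 s
Step 4: Convert to microseconds (multiply by 1e6).
tau = 984.302 us


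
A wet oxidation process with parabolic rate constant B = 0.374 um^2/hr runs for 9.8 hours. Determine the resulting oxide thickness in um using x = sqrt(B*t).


Step 1: Compute B*t = 0.374 * 9.8 = 3.6652
Step 2: x = sqrt(3.6652)
x = 1.914 um


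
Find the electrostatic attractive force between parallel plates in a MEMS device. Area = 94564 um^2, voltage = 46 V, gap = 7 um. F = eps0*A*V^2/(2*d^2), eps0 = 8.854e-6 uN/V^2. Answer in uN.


Step 1: Identify parameters.
eps0 = 8.854e-6 uN/V^2, A = 94564 um^2, V = 46 V, d = 7 um
Step 2: Compute V^2 = 46^2 = 2116
Step 3: Compute d^2 = 7^2 = 49
Step 4: F = 0.5 * 8.854e-6 * 94564 * 2116 / 49
F = 18.078 uN


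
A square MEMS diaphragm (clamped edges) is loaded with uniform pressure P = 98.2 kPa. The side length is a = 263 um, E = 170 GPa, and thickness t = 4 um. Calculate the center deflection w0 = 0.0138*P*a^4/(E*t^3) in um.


Step 1: Convert pressure to compatible units (E is in GPa, so P in GPa).
P = 98.2 kPa = 98.2e-6 GPa
Step 2: Compute numerator: 0.0138 * P * a^4.
a^4 = 263^4 = 4784350561
numerator = 0.0138 * 98.2e-6 * 4784350561 = 6.48356e+03
Step 3: Compute denominator: E * t^3 = 170 * 4^3 = 10880
Step 4: w0 = numerator / denominator = 6.48356e+03 / 10880 = 0.5959 um


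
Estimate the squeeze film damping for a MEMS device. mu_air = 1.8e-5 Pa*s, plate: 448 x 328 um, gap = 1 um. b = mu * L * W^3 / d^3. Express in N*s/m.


Step 1: Convert to SI.
L = 448e-6 m, W = 328e-6 m, d = 1e-6 m
Step 2: W^3 = (328e-6)^3 = 3.53e-11 m^3
Step 3: d^3 = (1e-6)^3 = 1.00e-18 m^3
Step 4: b = 1.8e-5 * 448e-6 * 3.53e-11 / 1.00e-18
b = 2.85e-01 N*s/m


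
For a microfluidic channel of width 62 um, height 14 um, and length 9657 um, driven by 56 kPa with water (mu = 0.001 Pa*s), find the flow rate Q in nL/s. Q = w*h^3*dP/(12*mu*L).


Step 1: Convert all dimensions to SI (meters).
w = 62e-6 m, h = 14e-6 m, L = 9657e-6 m, dP = 56e3 Pa
Step 2: Q = w * h^3 * dP / (12 * mu * L)
Q = 62e-6 * (14e-6)^3 * 56e3 / (12 * 0.001 * 9657e-6) = 8.221297e-11 m^3/s
Step 3: Convert Q from m^3/s to nL/s (1 m^3 = 1e12 nL, so multiply by 1e12).
Q = 82.213 nL/s


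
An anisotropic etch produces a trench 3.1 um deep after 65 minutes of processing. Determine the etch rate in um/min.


Step 1: Etch rate = depth / time
Step 2: rate = 3.1 / 65
rate = 0.048 um/min


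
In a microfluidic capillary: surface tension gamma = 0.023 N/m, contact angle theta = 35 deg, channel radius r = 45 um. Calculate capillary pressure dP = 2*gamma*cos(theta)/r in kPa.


Step 1: cos(35 deg) = 0.8192
Step 2: Convert r to m: r = 45e-6 m
Step 3: dP = 2 * 0.023 * 0.8192 / 45e-6 = 837.4 Pa
Step 4: Convert Pa to kPa (divide by 1000).
dP = 0.84 kPa


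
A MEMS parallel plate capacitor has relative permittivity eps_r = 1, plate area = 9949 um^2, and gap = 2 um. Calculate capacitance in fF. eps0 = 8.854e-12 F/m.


Step 1: Convert area to m^2: A = 9949e-12 m^2
Step 2: Convert gap to m: d = 2e-6 m
Step 3: C = eps0 * eps_r * A / d
C = 8.854e-12 * 1 * 9949e-12 / 2e-6
Step 4: Convert to fF (multiply by 1e15).
C = 44.04 fF


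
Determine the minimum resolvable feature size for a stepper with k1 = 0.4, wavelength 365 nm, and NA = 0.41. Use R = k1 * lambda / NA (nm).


Step 1: Identify values: k1 = 0.4, lambda = 365 nm, NA = 0.41
Step 2: R = k1 * lambda / NA
R = 0.4 * 365 / 0.41
R = 356.1 nm


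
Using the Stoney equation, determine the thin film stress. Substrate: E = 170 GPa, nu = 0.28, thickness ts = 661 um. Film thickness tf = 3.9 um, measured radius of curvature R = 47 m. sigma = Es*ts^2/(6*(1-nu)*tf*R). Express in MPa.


Step 1: Compute numerator: Es * ts^2 = 170 * 661^2 = 74276570 (GPa*um^2)
Step 2: Compute denominator (R in um): 6*(1-nu)*tf*R = 6*0.72*3.9*47e6 = 791856000.0 (um^2)
Step 3: sigma (GPa) = 74276570 / 791856000.0 = 9.3801e-02 GPa
Step 4: Convert to MPa (x1000): sigma = 93.8 MPa


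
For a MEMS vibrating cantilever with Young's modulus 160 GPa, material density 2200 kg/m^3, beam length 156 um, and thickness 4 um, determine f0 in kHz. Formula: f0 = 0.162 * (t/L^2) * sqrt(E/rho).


Step 1: Convert units to SI.
t_SI = 4e-6 m, L_SI = 156e-6 m
Step 2: Calculate sqrt(E/rho).
sqrt(160e9 / 2200) = 8528.03 m/s
Step 3: Compute f0.
f0 = 0.162 * 4e-6 / (156e-6)^2 * 8528.03 = 227077.7 Hz = 227.08 kHz


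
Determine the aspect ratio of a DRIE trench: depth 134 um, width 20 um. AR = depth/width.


Step 1: AR = depth / width
Step 2: AR = 134 / 20
AR = 6.7


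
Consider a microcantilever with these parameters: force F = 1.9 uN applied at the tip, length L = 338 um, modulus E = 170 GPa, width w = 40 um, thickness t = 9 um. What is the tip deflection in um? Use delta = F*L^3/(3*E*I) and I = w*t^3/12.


Step 1: Calculate the second moment of area.
I = w * t^3 / 12 = 40 * 9^3 / 12 = 2430.0 um^4
Step 2: Convert E to consistent units (1 GPa = 1000 uN/um^2).
E = 170 GPa = 170000 uN/um^2
Step 3: Calculate tip deflection.
delta = F * L^3 / (3 * E * I)
delta = 1.9 * 338^3 / (3 * 170000 * 2430.0)
delta = 0.0592 um


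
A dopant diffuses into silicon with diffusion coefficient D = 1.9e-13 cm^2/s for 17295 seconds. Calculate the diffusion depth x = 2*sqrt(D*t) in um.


Step 1: Compute D*t = 1.9e-13 * 17295 = 3.28605e-09 cm^2
Step 2: sqrt(D*t) = 5.73241e-05 cm
Step 3: x = 2 * 5.73241e-05 cm = 1.146482e-04 cm
Step 4: Convert to um (1 cm = 1e4 um): x = 1.146 um


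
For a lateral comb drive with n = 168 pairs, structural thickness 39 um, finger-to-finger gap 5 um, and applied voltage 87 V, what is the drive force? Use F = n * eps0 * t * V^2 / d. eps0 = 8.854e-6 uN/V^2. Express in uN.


Step 1: Parameters: n=168, eps0=8.854e-6 uN/V^2, t=39 um, V=87 V, d=5 um
Step 2: V^2 = 7569
Step 3: F = 168 * 8.854e-6 * 39 * 7569 / 5
F = 87.818 uN


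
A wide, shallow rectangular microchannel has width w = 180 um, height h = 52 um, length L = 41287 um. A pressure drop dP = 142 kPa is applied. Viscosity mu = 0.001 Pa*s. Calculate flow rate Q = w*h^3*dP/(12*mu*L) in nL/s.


Step 1: Convert all dimensions to SI (meters).
w = 180e-6 m, h = 52e-6 m, L = 41287e-6 m, dP = 142e3 Pa
Step 2: Q = w * h^3 * dP / (12 * mu * L)
Q = 180e-6 * (52e-6)^3 * 142e3 / (12 * 0.001 * 41287e-6) = 7.25397922e-09 m^3/s
Step 3: Convert Q from m^3/s to nL/s (1 m^3 = 1e12 nL, so multiply by 1e12).
Q = 7253.979 nL/s


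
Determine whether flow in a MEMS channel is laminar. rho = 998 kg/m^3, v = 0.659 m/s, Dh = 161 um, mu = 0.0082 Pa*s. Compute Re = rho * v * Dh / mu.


Step 1: Convert Dh to meters: Dh = 161e-6 m
Step 2: Re = rho * v * Dh / mu
Re = 998 * 0.659 * 161e-6 / 0.0082
Re = 12.913
Since Re = 12.913 is below ~2300, the flow is laminar.


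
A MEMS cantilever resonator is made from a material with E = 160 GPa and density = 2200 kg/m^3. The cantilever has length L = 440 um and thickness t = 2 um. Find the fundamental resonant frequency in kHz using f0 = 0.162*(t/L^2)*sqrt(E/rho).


Step 1: Convert units to SI.
t_SI = 2e-6 m, L_SI = 440e-6 m
Step 2: Calculate sqrt(E/rho).
sqrt(160e9 / 2200) = 8528.03 m/s
Step 3: Compute f0.
f0 = 0.162 * 2e-6 / (440e-6)^2 * 8528.03 = 14272.1 Hz = 14.27 kHz


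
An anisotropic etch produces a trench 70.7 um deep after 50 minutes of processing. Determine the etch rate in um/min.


Step 1: Etch rate = depth / time
Step 2: rate = 70.7 / 50
rate = 1.414 um/min


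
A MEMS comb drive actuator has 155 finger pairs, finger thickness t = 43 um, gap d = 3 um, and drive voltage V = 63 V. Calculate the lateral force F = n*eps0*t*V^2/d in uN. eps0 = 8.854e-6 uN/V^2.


Step 1: Parameters: n=155, eps0=8.854e-6 uN/V^2, t=43 um, V=63 V, d=3 um
Step 2: V^2 = 3969
Step 3: F = 155 * 8.854e-6 * 43 * 3969 / 3
F = 78.073 uN


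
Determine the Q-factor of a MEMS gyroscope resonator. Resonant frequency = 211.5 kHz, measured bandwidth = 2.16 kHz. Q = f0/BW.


Step 1: Q = f0 / bandwidth
Step 2: Q = 211.5 / 2.16
Q = 97.9


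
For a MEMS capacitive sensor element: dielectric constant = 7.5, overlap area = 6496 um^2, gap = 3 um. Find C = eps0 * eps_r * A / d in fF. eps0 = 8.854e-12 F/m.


Step 1: Convert area to m^2: A = 6496e-12 m^2
Step 2: Convert gap to m: d = 3e-6 m
Step 3: C = eps0 * eps_r * A / d
C = 8.854e-12 * 7.5 * 6496e-12 / 3e-6
Step 4: Convert to fF (multiply by 1e15).
C = 143.79 fF


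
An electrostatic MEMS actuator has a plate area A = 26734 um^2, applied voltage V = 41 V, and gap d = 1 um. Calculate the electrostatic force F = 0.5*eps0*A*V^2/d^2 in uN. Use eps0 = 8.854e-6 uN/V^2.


Step 1: Identify parameters.
eps0 = 8.854e-6 uN/V^2, A = 26734 um^2, V = 41 V, d = 1 um
Step 2: Compute V^2 = 41^2 = 1681
Step 3: Compute d^2 = 1^2 = 1
Step 4: F = 0.5 * 8.854e-6 * 26734 * 1681 / 1
F = 198.949 uN


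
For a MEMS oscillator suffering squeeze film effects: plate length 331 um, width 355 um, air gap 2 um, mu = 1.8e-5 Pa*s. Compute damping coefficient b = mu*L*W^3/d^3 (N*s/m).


Step 1: Convert to SI.
L = 331e-6 m, W = 355e-6 m, d = 2e-6 m
Step 2: W^3 = (355e-6)^3 = 4.47e-11 m^3
Step 3: d^3 = (2e-6)^3 = 8.00e-18 m^3
Step 4: b = 1.8e-5 * 331e-6 * 4.47e-11 / 8.00e-18
b = 3.33e-02 N*s/m


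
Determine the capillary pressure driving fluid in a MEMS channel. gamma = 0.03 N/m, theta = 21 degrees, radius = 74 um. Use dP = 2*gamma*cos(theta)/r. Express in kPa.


Step 1: cos(21 deg) = 0.9336
Step 2: Convert r to m: r = 74e-6 m
Step 3: dP = 2 * 0.03 * 0.9336 / 74e-6 = 757.0 Pa
Step 4: Convert Pa to kPa (divide by 1000).
dP = 0.76 kPa


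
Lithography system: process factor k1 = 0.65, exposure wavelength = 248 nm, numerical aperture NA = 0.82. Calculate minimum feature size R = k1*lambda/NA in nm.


Step 1: Identify values: k1 = 0.65, lambda = 248 nm, NA = 0.82
Step 2: R = k1 * lambda / NA
R = 0.65 * 248 / 0.82
R = 196.6 nm


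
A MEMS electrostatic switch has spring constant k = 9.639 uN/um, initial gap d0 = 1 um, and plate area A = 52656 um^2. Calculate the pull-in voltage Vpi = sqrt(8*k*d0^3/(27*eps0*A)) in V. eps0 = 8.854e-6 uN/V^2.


Step 1: Compute numerator: 8 * k * d0^3 = 8 * 9.639 * 1^3 = 77.112
Step 2: Compute denominator: 27 * eps0 * A = 27 * 8.854e-6 * 52656 = 12.587838
Step 3: Vpi = sqrt(77.112 / 12.587838)
Vpi = 2.48 V
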